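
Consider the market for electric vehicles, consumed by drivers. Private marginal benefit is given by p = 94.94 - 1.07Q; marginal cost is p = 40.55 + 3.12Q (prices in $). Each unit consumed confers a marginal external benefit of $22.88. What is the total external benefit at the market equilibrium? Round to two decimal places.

Market equilibrium (private): 40.55 + 3.12Q = 94.94 - 1.07Q → Q_m = 12.9809.
Total external benefit = MEB × Q_m = 22.88 × 12.9809 = 297.0030.

$297.00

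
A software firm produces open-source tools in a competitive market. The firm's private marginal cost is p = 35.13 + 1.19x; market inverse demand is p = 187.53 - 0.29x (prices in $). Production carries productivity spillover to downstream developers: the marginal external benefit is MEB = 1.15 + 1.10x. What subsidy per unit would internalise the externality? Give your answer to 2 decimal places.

subsidy = $445.64 per unit

Social marginal cost = private MC − MEB = 33.98 + 0.09x.
Set SMC = demand: 33.98 + 0.09x = 187.53 - 0.29x → x* = 404.0789.
The Pigouvian subsidy equals MEB at x*: 1.15 + 1.10×404.0789 = 445.6368.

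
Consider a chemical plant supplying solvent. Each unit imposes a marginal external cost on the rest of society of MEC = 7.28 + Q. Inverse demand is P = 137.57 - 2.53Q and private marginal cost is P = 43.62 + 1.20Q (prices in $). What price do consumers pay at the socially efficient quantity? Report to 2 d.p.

P = $91.21

Social marginal cost = private MC + MEC = 50.90 + 2.20Q.
Set SMC = demand: 50.90 + 2.20Q = 137.57 - 2.53Q → Q* = 18.3235.
Consumer price on the demand curve at Q*: 137.57 − 2.53×18.3235 = 91.2115.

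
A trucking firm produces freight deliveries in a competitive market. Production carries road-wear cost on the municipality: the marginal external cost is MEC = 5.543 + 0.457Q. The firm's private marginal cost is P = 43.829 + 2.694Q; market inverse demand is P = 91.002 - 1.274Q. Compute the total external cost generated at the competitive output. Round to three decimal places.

Market equilibrium (private): 43.829 + 2.694Q = 91.002 - 1.274Q → Q_m = 11.8884.
Total external cost = ∫₀^{Q_m} (5.543 + 0.457Q) dQ = 5.543×11.8884 + ½×0.457×11.8884² = 98.1922.

98.192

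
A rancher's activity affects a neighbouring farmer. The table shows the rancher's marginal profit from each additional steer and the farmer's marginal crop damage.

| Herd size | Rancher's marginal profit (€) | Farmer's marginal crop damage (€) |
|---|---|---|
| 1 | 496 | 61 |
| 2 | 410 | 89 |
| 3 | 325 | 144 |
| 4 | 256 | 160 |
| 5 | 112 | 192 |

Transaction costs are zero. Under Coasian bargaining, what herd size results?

Bargaining reaches the level where marginal profit last exceeds marginal crop damage.
That holds through level 4 (256 ≥ 160) but not at 5 (112 < 192).

4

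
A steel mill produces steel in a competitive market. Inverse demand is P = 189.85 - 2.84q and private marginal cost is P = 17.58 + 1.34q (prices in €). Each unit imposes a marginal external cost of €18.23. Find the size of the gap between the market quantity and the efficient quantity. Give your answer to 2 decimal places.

4.36 units

Market equilibrium (private): 17.58 + 1.34q = 189.85 - 2.84q → q_m = 41.2129.
Social marginal cost = private MC + MEC = 35.81 + 1.34q.
Set SMC = demand: 35.81 + 1.34q = 189.85 - 2.84q → q* = 36.8517.
Gap = |41.2129 − 36.8517| = 4.3612.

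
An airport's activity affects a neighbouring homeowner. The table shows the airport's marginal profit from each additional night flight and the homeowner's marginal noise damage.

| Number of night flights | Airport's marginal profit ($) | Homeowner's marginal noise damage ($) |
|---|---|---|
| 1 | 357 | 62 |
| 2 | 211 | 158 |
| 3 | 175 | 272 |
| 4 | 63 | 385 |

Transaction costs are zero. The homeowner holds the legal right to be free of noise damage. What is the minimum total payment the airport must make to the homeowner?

Efficient level: marginal profit ≥ marginal noise damage through level 2, so k* = 2.
With the homeowner holding the right, the airport must at least compensate total damage at k*: 62 + 158 = 220.

$220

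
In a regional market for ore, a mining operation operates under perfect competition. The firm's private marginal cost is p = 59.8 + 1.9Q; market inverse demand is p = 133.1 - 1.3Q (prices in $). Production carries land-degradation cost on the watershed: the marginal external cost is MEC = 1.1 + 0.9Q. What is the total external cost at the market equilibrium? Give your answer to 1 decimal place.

$261.3

Market equilibrium (private): 59.8 + 1.9Q = 133.1 - 1.3Q → Q_m = 22.9063.
Total external cost = ∫₀^{Q_m} (1.1 + 0.9Q) dQ = 1.1×22.9063 + ½×0.9×22.9063² = 261.3113.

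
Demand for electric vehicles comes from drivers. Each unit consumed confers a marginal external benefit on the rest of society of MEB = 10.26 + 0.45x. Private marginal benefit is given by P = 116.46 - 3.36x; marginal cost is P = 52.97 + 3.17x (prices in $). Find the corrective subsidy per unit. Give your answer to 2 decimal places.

subsidy = $15.72 per unit

Social marginal benefit = demand + MEB = 126.72 - 2.91x.
Set SMB = MC: 126.72 - 2.91x = 52.97 + 3.17x → x* = 12.1299.
The Pigouvian subsidy equals MEB at x*: 10.26 + 0.45×12.1299 = 15.7185.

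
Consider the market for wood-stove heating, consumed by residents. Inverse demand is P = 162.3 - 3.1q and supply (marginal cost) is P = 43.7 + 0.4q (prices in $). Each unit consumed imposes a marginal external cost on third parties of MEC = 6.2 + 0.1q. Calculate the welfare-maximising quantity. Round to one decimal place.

q* = 31.2

Social marginal benefit = demand − MEC = 156.1 - 3.2q.
Set SMB = MC: 156.1 - 3.2q = 43.7 + 0.4q → q* = 31.2222.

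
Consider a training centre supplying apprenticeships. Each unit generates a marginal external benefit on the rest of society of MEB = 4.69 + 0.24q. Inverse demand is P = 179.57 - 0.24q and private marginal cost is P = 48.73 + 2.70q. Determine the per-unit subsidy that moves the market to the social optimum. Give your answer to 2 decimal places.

subsidy = 16.74 per unit

Social marginal cost = private MC − MEB = 44.04 + 2.46q.
Set SMC = demand: 44.04 + 2.46q = 179.57 - 0.24q → q* = 50.1963.
The Pigouvian subsidy equals MEB at q*: 4.69 + 0.24×50.1963 = 16.7371.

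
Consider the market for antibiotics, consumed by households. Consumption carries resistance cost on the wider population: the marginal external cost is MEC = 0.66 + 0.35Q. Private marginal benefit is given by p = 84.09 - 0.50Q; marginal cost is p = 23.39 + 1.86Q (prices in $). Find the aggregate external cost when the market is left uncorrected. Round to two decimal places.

$132.74

Market equilibrium (private): 23.39 + 1.86Q = 84.09 - 0.50Q → Q_m = 25.7203.
Total external cost = ∫₀^{Q_m} (0.66 + 0.35Q) dQ = 0.66×25.7203 + ½×0.35×25.7203² = 132.7438.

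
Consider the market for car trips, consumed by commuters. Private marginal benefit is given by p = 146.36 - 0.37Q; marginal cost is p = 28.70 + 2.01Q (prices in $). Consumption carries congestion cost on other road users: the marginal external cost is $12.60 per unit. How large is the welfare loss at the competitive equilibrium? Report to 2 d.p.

Market equilibrium (private): 28.70 + 2.01Q = 146.36 - 0.37Q → Q_m = 49.4370.
Social marginal benefit = demand − MEC = 133.76 - 0.37Q.
Set SMB = MC: 133.76 - 0.37Q = 28.70 + 2.01Q → Q* = 44.1429.
The welfare-loss triangle has base |Q_m − Q*| and height MEC(Q_m) (the vertical gap between SMB and MC is zero at Q* and MEC at Q_m).
DWL = ½ × 5.2941 × 12.6000 = 33.3528.

DWL = $33.35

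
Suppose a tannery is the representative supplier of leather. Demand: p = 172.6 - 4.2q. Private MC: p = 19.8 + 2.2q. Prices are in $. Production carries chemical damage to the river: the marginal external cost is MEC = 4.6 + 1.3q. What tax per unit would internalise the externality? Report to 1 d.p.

tax = $29.6 per unit

Social marginal cost = private MC + MEC = 24.4 + 3.5q.
Set SMC = demand: 24.4 + 3.5q = 172.6 - 4.2q → q* = 19.2468.
The Pigouvian tax equals MEC at q*: 4.6 + 1.3×19.2468 = 29.6208.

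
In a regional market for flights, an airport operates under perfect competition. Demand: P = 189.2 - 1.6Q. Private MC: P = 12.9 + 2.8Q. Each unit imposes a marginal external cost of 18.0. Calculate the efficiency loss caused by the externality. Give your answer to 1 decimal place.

Market equilibrium (private): 12.9 + 2.8Q = 189.2 - 1.6Q → Q_m = 40.0682.
Social marginal cost = private MC + MEC = 30.9 + 2.8Q.
Set SMC = demand: 30.9 + 2.8Q = 189.2 - 1.6Q → Q* = 35.9773.
Between Q* and Q_m the wedge SMC − demand runs linearly from 0 to MEC(Q_m), so the loss is a triangle.
DWL = ½ × 4.0909 × 18.0000 = 36.8181.

DWL = 36.8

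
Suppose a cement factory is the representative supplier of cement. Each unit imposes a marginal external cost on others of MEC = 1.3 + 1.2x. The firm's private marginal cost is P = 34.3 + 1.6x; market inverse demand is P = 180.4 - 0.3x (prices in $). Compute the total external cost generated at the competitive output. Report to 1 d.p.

$3647.6

Market equilibrium (private): 34.3 + 1.6x = 180.4 - 0.3x → x_m = 76.8947.
Total external cost = ∫₀^{x_m} (1.3 + 1.2x) dx = 1.3×76.8947 + ½×1.2×76.8947² = 3647.6400.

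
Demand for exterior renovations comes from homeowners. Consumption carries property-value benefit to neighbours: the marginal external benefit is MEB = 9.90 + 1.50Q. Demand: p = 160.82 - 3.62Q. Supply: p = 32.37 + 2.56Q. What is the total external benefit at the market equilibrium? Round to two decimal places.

529.78

Market equilibrium (private): 32.37 + 2.56Q = 160.82 - 3.62Q → Q_m = 20.7848.
Total external benefit = ∫₀^{Q_m} (9.90 + 1.50Q) dQ = 9.90×20.7848 + ½×1.50×20.7848² = 529.7755.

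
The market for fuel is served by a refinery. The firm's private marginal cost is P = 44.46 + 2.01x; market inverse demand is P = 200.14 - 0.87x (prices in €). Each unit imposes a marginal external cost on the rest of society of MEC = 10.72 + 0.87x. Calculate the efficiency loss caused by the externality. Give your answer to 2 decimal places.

Market equilibrium (private): 44.46 + 2.01x = 200.14 - 0.87x → x_m = 54.0556.
Social marginal cost = private MC + MEC = 55.18 + 2.88x.
Set SMC = demand: 55.18 + 2.88x = 200.14 - 0.87x → x* = 38.6560.
Height of the DWL triangle at x_m is SMC(x_m) − demand(x_m) = MEC(x_m) = 57.7483.
DWL = ½ × 15.3996 × 57.7483 = 444.6504.

DWL = €444.65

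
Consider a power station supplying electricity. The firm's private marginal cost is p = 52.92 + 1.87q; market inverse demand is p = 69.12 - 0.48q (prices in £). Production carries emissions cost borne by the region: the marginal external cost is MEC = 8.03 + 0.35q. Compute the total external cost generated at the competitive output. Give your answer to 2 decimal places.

£63.67

Market equilibrium (private): 52.92 + 1.87q = 69.12 - 0.48q → q_m = 6.8936.
Total external cost = ∫₀^{q_m} (8.03 + 0.35q) dq = 8.03×6.8936 + ½×0.35×6.8936² = 63.6719.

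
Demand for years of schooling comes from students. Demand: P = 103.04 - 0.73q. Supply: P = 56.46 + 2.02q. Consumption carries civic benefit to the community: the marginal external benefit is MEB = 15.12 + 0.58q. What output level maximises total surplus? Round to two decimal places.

q* = 28.43

Social marginal benefit = demand + MEB = 118.16 - 0.15q.
Set SMB = MC: 118.16 - 0.15q = 56.46 + 2.02q → q* = 28.4332.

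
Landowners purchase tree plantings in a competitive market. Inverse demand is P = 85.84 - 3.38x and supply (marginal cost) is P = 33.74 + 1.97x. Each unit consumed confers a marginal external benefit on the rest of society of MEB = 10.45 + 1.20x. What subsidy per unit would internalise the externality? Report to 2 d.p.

subsidy = 28.54 per unit

Social marginal benefit = demand + MEB = 96.29 - 2.18x.
Set SMB = MC: 96.29 - 2.18x = 33.74 + 1.97x → x* = 15.0723.
The Pigouvian subsidy equals MEB at x*: 10.45 + 1.20×15.0723 = 28.5368.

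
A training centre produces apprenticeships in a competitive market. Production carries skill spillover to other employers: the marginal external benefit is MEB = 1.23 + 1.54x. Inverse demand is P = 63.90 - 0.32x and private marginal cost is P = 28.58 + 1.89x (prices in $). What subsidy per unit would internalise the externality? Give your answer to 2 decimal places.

Social marginal cost = private MC − MEB = 27.35 + 0.35x.
Set SMC = demand: 27.35 + 0.35x = 63.90 - 0.32x → x* = 54.5522.
The Pigouvian subsidy equals MEB at x*: 1.23 + 1.54×54.5522 = 85.2404.

subsidy = $85.24 per unit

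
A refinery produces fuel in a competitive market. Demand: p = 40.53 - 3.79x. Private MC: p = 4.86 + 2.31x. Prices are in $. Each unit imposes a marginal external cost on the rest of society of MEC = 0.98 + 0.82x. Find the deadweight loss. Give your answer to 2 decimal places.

Market equilibrium (private): 4.86 + 2.31x = 40.53 - 3.79x → x_m = 5.8475.
Social marginal cost = private MC + MEC = 5.84 + 3.13x.
Set SMC = demand: 5.84 + 3.13x = 40.53 - 3.79x → x* = 5.0130.
Between x* and x_m the wedge SMC − demand runs linearly from 0 to MEC(x_m), so the loss is a triangle.
DWL = ½ × 0.8345 × 5.7750 = 2.4096.

DWL = $2.41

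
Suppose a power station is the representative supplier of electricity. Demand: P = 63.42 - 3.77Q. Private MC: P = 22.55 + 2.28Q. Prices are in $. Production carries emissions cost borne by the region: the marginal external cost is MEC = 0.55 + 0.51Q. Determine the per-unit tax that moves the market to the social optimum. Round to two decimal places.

Social marginal cost = private MC + MEC = 23.10 + 2.79Q.
Set SMC = demand: 23.10 + 2.79Q = 63.42 - 3.77Q → Q* = 6.1463.
The Pigouvian tax equals MEC at Q*: 0.55 + 0.51×6.1463 = 3.6846.

tax = $3.68 per unit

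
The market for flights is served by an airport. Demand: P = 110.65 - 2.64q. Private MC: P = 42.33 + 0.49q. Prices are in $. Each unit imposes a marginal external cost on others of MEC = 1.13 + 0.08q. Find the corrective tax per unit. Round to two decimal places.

Social marginal cost = private MC + MEC = 43.46 + 0.57q.
Set SMC = demand: 43.46 + 0.57q = 110.65 - 2.64q → q* = 20.9315.
The Pigouvian tax equals MEC at q*: 1.13 + 0.08×20.9315 = 2.8045.

tax = $2.80 per unit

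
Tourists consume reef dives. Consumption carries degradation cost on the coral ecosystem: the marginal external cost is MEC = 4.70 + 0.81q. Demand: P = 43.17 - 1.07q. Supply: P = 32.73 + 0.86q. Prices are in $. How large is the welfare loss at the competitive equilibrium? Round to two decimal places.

Market equilibrium (private): 32.73 + 0.86q = 43.17 - 1.07q → q_m = 5.4093.
Social marginal benefit = demand − MEC = 38.47 - 1.88q.
Set SMB = MC: 38.47 - 1.88q = 32.73 + 0.86q → q* = 2.0949.
The loss is the area between SMB and MC from q* to q_m; with linear curves that's a triangle of height MEC(q_m).
DWL = ½ × 3.3144 × 9.0816 = 15.0500.

DWL = $15.05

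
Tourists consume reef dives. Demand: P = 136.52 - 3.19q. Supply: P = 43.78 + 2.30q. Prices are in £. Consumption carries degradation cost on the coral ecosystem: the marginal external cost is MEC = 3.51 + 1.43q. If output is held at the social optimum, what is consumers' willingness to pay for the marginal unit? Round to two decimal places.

Social marginal benefit = demand − MEC = 133.01 - 4.62q.
Set SMB = MC: 133.01 - 4.62q = 43.78 + 2.30q → q* = 12.8945.
Consumer price on the demand curve at q*: 136.52 − 3.19×12.8945 = 95.3865.

P = £95.39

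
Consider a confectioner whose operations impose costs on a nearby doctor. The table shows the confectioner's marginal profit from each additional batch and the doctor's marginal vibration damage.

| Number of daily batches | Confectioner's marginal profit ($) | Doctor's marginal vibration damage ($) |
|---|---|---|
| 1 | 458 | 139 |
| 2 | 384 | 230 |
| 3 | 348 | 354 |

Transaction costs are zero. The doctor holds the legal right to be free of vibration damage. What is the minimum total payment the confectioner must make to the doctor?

Efficient level: marginal profit ≥ marginal vibration damage through level 2, so k* = 2.
With the doctor holding the right, the confectioner must at least compensate total damage at k*: 139 + 230 = 369.

$369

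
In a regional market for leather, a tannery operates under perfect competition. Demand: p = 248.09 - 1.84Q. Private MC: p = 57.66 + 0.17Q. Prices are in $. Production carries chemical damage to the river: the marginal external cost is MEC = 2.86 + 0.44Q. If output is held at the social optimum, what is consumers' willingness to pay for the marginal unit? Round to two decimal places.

Social marginal cost = private MC + MEC = 60.52 + 0.61Q.
Set SMC = demand: 60.52 + 0.61Q = 248.09 - 1.84Q → Q* = 76.5592.
Consumer price on the demand curve at Q*: 248.09 − 1.84×76.5592 = 107.2211.

P = $107.22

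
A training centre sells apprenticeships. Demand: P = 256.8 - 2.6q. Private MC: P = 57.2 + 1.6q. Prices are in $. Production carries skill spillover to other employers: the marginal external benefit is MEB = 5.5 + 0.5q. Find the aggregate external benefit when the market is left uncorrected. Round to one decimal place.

Market equilibrium (private): 57.2 + 1.6q = 256.8 - 2.6q → q_m = 47.5238.
Total external benefit = ∫₀^{q_m} (5.5 + 0.5q) dq = 5.5×47.5238 + ½×0.5×47.5238² = 826.0088.

$826.0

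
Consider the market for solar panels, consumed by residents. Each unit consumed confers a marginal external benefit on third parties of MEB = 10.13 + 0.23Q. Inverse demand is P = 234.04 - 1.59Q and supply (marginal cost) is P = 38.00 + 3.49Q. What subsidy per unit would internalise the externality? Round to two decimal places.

Social marginal benefit = demand + MEB = 244.17 - 1.36Q.
Set SMB = MC: 244.17 - 1.36Q = 38.00 + 3.49Q → Q* = 42.5093.
The Pigouvian subsidy equals MEB at Q*: 10.13 + 0.23×42.5093 = 19.9071.

subsidy = 19.91 per unit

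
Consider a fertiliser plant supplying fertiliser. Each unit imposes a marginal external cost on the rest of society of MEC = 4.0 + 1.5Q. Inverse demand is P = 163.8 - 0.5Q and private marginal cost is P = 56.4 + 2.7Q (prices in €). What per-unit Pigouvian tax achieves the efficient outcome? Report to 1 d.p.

Social marginal cost = private MC + MEC = 60.4 + 4.2Q.
Set SMC = demand: 60.4 + 4.2Q = 163.8 - 0.5Q → Q* = 22.0000.
The Pigouvian tax equals MEC at Q*: 4.0 + 1.5×22.0000 = 37.0000.

tax = €37.0 per unit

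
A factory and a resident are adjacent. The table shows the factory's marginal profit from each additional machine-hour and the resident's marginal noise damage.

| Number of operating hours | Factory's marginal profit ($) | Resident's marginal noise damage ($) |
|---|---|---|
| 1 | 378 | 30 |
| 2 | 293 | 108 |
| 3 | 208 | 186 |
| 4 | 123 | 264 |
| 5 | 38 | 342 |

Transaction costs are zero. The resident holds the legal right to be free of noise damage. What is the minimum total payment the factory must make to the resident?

Efficient level: marginal profit ≥ marginal noise damage through level 3, so k* = 3.
With the resident holding the right, the factory must at least compensate total damage at k*: 30 + 108 + 186 = 324.

$324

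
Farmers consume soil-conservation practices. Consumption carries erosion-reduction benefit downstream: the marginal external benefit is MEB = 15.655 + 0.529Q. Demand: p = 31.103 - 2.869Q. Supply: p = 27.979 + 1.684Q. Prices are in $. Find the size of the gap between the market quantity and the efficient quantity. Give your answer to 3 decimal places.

Market equilibrium (private): 27.979 + 1.684Q = 31.103 - 2.869Q → Q_m = 0.6861.
Social marginal benefit = demand + MEB = 46.758 - 2.340Q.
Set SMB = MC: 46.758 - 2.340Q = 27.979 + 1.684Q → Q* = 4.6667.
Gap = |0.6861 − 4.6667| = 3.9806.

3.981 units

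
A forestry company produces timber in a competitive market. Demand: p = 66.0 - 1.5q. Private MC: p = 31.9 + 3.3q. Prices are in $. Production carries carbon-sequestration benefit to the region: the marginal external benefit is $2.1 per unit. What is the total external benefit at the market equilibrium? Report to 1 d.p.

$14.9

Market equilibrium (private): 31.9 + 3.3q = 66.0 - 1.5q → q_m = 7.1042.
Total external benefit = MEB × q_m = 2.1 × 7.1042 = 14.9188.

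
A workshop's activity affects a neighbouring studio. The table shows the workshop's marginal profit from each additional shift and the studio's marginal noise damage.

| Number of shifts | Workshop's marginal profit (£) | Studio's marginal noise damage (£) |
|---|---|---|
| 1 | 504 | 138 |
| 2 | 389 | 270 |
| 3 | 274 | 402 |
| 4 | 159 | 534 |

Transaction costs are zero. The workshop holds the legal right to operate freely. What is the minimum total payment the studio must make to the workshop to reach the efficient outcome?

£433

Left alone the workshop would choose level 4 (marginal profit stays positive).
Efficient level: k* = 2 (marginal profit ≥ marginal noise damage through 2).
The studio must at least cover the workshop's forgone profit from cutting 4→2: 274 + 159 = 433.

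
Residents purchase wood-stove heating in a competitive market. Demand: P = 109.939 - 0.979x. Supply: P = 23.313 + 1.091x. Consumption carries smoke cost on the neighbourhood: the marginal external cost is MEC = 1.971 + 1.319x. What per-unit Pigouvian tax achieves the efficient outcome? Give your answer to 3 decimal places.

Social marginal benefit = demand − MEC = 107.968 - 2.298x.
Set SMB = MC: 107.968 - 2.298x = 23.313 + 1.091x → x* = 24.9793.
The Pigouvian tax equals MEC at x*: 1.971 + 1.319×24.9793 = 34.9187.

tax = 34.919 per unit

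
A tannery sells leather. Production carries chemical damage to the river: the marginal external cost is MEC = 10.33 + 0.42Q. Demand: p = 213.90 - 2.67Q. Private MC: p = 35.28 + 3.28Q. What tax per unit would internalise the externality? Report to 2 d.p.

Social marginal cost = private MC + MEC = 45.61 + 3.70Q.
Set SMC = demand: 45.61 + 3.70Q = 213.90 - 2.67Q → Q* = 26.4192.
The Pigouvian tax equals MEC at Q*: 10.33 + 0.42×26.4192 = 21.4261.

tax = 21.43 per unit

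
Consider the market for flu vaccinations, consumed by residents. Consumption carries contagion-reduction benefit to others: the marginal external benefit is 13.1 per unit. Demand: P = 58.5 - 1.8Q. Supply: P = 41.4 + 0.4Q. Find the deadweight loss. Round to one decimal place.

DWL = 39.0

Market equilibrium (private): 41.4 + 0.4Q = 58.5 - 1.8Q → Q_m = 7.7727.
Social marginal benefit = demand + MEB = 71.6 - 1.8Q.
Set SMB = MC: 71.6 - 1.8Q = 41.4 + 0.4Q → Q* = 13.7273.
The loss is the area between SMB and MC from Q* to Q_m; with linear curves that's a triangle of height MEB(Q_m).
DWL = ½ × 5.9546 × 13.1000 = 39.0026.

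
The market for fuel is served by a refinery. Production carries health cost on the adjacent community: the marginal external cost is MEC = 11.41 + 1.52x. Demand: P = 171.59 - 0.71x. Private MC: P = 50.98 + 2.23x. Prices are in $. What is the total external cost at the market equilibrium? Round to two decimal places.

$1747.13

Market equilibrium (private): 50.98 + 2.23x = 171.59 - 0.71x → x_m = 41.0238.
Total external cost = ∫₀^{x_m} (11.41 + 1.52x) dx = 11.41×41.0238 + ½×1.52×41.0238² = 1747.1252.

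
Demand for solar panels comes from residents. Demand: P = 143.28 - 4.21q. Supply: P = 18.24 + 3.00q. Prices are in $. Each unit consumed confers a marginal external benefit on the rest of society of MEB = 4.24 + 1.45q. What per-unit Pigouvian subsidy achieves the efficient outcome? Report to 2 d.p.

Social marginal benefit = demand + MEB = 147.52 - 2.76q.
Set SMB = MC: 147.52 - 2.76q = 18.24 + 3.00q → q* = 22.4444.
The Pigouvian subsidy equals MEB at q*: 4.24 + 1.45×22.4444 = 36.7844.

subsidy = $36.78 per unit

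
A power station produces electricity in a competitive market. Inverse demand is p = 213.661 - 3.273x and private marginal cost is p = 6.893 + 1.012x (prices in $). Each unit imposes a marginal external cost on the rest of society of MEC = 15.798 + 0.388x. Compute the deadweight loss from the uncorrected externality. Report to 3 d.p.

Market equilibrium (private): 6.893 + 1.012x = 213.661 - 3.273x → x_m = 48.2539.
Social marginal cost = private MC + MEC = 22.691 + 1.400x.
Set SMC = demand: 22.691 + 1.400x = 213.661 - 3.273x → x* = 40.8667.
The welfare-loss triangle has base |x_m − x*| and height MEC(x_m) (the vertical gap between SMC and demand is zero at x* and MEC at x_m).
DWL = ½ × 7.3872 × 34.5205 = 127.5049.

DWL = $127.505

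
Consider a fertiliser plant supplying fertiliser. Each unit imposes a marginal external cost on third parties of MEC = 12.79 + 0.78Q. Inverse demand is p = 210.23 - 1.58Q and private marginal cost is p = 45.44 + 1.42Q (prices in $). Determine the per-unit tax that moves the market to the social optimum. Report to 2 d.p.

tax = $44.16 per unit

Social marginal cost = private MC + MEC = 58.23 + 2.20Q.
Set SMC = demand: 58.23 + 2.20Q = 210.23 - 1.58Q → Q* = 40.2116.
The Pigouvian tax equals MEC at Q*: 12.79 + 0.78×40.2116 = 44.1550.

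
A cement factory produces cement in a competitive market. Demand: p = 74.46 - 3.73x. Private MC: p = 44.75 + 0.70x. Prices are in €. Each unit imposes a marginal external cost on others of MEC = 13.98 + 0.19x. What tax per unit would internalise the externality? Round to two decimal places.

Social marginal cost = private MC + MEC = 58.73 + 0.89x.
Set SMC = demand: 58.73 + 0.89x = 74.46 - 3.73x → x* = 3.4048.
The Pigouvian tax equals MEC at x*: 13.98 + 0.19×3.4048 = 14.6269.

tax = €14.63 per unit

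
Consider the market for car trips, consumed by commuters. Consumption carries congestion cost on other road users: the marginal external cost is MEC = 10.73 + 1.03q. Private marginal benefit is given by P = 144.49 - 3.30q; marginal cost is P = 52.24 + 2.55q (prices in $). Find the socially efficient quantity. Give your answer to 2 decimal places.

q* = 11.85

Social marginal benefit = demand − MEC = 133.76 - 4.33q.
Set SMB = MC: 133.76 - 4.33q = 52.24 + 2.55q → q* = 11.8488.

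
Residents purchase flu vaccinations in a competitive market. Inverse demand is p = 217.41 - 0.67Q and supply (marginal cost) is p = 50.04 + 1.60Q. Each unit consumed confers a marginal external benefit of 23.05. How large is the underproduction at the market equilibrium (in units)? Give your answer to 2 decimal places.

10.15 units

Market equilibrium (private): 50.04 + 1.60Q = 217.41 - 0.67Q → Q_m = 73.7313.
Social marginal benefit = demand + MEB = 240.46 - 0.67Q.
Set SMB = MC: 240.46 - 0.67Q = 50.04 + 1.60Q → Q* = 83.8855.
Gap = |73.7313 − 83.8855| = 10.1542.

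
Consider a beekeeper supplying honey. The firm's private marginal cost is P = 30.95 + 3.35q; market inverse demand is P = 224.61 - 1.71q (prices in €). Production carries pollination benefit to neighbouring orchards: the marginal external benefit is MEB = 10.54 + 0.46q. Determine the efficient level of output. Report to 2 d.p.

Social marginal cost = private MC − MEB = 20.41 + 2.89q.
Set SMC = demand: 20.41 + 2.89q = 224.61 - 1.71q → q* = 44.3913.

q* = 44.39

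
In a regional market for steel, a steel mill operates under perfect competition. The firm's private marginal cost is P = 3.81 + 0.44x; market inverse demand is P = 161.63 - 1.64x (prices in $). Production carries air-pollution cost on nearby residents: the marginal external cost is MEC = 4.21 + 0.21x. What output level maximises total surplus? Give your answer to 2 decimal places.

x* = 67.08

Social marginal cost = private MC + MEC = 8.02 + 0.65x.
Set SMC = demand: 8.02 + 0.65x = 161.63 - 1.64x → x* = 67.0786.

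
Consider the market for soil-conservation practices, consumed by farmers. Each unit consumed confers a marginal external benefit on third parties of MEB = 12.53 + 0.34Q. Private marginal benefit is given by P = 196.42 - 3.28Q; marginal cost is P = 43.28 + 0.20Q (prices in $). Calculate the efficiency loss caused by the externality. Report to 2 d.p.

Market equilibrium (private): 43.28 + 0.20Q = 196.42 - 3.28Q → Q_m = 44.0057.
Social marginal benefit = demand + MEB = 208.95 - 2.94Q.
Set SMB = MC: 208.95 - 2.94Q = 43.28 + 0.20Q → Q* = 52.7611.
Height of the DWL triangle at Q_m is SMB(Q_m) − MC(Q_m) = MEB(Q_m) = 27.4920.
DWL = ½ × 8.7554 × 27.4920 = 120.3517.

DWL = $120.35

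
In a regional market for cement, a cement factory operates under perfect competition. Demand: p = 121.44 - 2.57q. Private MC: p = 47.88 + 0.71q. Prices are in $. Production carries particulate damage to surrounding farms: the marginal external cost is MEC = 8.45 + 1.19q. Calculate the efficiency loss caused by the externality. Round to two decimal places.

Market equilibrium (private): 47.88 + 0.71q = 121.44 - 2.57q → q_m = 22.4268.
Social marginal cost = private MC + MEC = 56.33 + 1.90q.
Set SMC = demand: 56.33 + 1.90q = 121.44 - 2.57q → q* = 14.5660.
The welfare-loss triangle has base |q_m − q*| and height MEC(q_m) (the vertical gap between SMC and demand is zero at q* and MEC at q_m).
DWL = ½ × 7.8608 × 35.1379 = 138.1060.

DWL = $138.11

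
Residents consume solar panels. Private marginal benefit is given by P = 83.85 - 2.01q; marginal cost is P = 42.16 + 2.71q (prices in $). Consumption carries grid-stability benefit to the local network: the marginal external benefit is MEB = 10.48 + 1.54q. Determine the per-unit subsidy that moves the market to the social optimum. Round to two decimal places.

Social marginal benefit = demand + MEB = 94.33 - 0.47q.
Set SMB = MC: 94.33 - 0.47q = 42.16 + 2.71q → q* = 16.4057.
The Pigouvian subsidy equals MEB at q*: 10.48 + 1.54×16.4057 = 35.7448.

subsidy = $35.74 per unit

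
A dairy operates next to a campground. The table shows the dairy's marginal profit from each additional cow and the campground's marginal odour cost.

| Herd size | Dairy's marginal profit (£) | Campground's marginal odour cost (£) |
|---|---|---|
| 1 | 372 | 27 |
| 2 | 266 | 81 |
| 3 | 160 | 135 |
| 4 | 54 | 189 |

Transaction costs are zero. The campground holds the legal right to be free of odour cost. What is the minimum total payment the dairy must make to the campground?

Efficient level: marginal profit ≥ marginal odour cost through level 3, so k* = 3.
With the campground holding the right, the dairy must at least compensate total damage at k*: 27 + 81 + 135 = 243.

£243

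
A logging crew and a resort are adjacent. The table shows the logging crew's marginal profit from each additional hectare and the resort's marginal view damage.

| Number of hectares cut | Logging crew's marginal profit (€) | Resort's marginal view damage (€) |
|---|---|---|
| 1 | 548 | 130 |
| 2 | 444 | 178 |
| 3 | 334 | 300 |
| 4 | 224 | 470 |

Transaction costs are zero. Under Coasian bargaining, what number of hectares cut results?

Bargaining reaches the level where marginal profit last exceeds marginal view damage.
That holds through level 3 (334 ≥ 300) but not at 4 (224 < 470).

3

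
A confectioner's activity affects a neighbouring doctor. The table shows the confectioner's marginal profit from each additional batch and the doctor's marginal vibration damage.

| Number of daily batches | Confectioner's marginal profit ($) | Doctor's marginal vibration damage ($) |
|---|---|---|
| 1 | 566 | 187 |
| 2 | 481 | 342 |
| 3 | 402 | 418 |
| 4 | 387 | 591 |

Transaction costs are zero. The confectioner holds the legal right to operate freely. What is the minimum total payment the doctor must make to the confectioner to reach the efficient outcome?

$789

Left alone the confectioner would choose level 4 (marginal profit stays positive).
Efficient level: k* = 2 (marginal profit ≥ marginal vibration damage through 2).
The doctor must at least cover the confectioner's forgone profit from cutting 4→2: 402 + 387 = 789.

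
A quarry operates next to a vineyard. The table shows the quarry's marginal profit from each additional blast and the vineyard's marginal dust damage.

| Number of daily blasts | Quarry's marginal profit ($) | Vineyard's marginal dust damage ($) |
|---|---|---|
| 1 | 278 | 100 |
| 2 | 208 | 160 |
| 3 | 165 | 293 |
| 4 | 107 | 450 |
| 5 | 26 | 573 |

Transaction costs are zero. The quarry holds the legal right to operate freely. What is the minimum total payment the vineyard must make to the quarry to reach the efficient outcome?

$298

Left alone the quarry would choose level 5 (marginal profit stays positive).
Efficient level: k* = 2 (marginal profit ≥ marginal dust damage through 2).
The vineyard must at least cover the quarry's forgone profit from cutting 5→2: 165 + 107 + 26 = 298.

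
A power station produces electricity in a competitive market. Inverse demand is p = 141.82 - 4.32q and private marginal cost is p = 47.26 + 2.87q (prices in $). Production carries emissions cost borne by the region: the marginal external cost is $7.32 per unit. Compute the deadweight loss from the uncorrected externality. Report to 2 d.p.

DWL = $3.73

Market equilibrium (private): 47.26 + 2.87q = 141.82 - 4.32q → q_m = 13.1516.
Social marginal cost = private MC + MEC = 54.58 + 2.87q.
Set SMC = demand: 54.58 + 2.87q = 141.82 - 4.32q → q* = 12.1335.
Height of the DWL triangle at q_m is SMC(q_m) − demand(q_m) = MEC(q_m) = 7.3200.
DWL = ½ × 1.0181 × 7.3200 = 3.7262.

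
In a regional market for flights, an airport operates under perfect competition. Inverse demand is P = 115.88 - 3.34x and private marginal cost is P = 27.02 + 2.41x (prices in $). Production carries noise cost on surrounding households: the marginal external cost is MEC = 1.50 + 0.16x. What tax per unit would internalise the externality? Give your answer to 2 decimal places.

Social marginal cost = private MC + MEC = 28.52 + 2.57x.
Set SMC = demand: 28.52 + 2.57x = 115.88 - 3.34x → x* = 14.7817.
The Pigouvian tax equals MEC at x*: 1.50 + 0.16×14.7817 = 3.8651.

tax = $3.87 per unit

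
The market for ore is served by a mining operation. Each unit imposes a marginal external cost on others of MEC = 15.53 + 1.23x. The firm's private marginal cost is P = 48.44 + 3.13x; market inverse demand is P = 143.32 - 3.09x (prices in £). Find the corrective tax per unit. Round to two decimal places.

tax = £28.63 per unit

Social marginal cost = private MC + MEC = 63.97 + 4.36x.
Set SMC = demand: 63.97 + 4.36x = 143.32 - 3.09x → x* = 10.6510.
The Pigouvian tax equals MEC at x*: 15.53 + 1.23×10.6510 = 28.6307.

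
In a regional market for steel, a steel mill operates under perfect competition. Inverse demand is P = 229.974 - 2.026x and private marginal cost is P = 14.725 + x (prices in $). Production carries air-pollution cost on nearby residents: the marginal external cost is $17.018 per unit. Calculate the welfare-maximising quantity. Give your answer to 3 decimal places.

x* = 65.509

Social marginal cost = private MC + MEC = 31.743 + x.
Set SMC = demand: 31.743 + x = 229.974 - 2.026x → x* = 65.5093.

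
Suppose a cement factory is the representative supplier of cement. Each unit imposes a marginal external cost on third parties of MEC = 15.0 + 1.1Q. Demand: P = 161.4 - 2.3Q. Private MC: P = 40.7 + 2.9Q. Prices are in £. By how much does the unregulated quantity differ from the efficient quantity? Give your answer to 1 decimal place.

6.4 units

Market equilibrium (private): 40.7 + 2.9Q = 161.4 - 2.3Q → Q_m = 23.2115.
Social marginal cost = private MC + MEC = 55.7 + 4.0Q.
Set SMC = demand: 55.7 + 4.0Q = 161.4 - 2.3Q → Q* = 16.7778.
Gap = |23.2115 − 16.7778| = 6.4337.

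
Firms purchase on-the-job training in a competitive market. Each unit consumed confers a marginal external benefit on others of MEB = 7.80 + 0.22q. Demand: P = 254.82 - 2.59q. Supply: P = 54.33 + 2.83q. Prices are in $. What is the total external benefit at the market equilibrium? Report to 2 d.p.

Market equilibrium (private): 54.33 + 2.83q = 254.82 - 2.59q → q_m = 36.9908.
Total external benefit = ∫₀^{q_m} (7.80 + 0.22q) dq = 7.80×36.9908 + ½×0.22×36.9908² = 439.0434.

$439.04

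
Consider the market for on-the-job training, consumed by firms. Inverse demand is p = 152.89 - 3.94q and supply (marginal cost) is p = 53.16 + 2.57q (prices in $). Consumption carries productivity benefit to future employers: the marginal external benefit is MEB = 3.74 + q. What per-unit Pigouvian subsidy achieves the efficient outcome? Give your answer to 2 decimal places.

subsidy = $22.52 per unit

Social marginal benefit = demand + MEB = 156.63 - 2.94q.
Set SMB = MC: 156.63 - 2.94q = 53.16 + 2.57q → q* = 18.7786.
The Pigouvian subsidy equals MEB at q*: 3.74 + 1.00×18.7786 = 22.5186.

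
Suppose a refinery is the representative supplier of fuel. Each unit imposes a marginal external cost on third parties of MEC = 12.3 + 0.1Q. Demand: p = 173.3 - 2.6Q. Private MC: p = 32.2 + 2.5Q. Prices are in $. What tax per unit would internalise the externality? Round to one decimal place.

tax = $14.8 per unit

Social marginal cost = private MC + MEC = 44.5 + 2.6Q.
Set SMC = demand: 44.5 + 2.6Q = 173.3 - 2.6Q → Q* = 24.7692.
The Pigouvian tax equals MEC at Q*: 12.3 + 0.1×24.7692 = 14.7769.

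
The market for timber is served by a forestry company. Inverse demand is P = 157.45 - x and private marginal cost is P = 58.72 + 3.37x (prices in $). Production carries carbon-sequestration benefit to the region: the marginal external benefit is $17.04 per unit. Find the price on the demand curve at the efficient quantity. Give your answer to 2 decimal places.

P = $130.96

Social marginal cost = private MC − MEB = 41.68 + 3.37x.
Set SMC = demand: 41.68 + 3.37x = 157.45 - x → x* = 26.4920.
Consumer price on the demand curve at x*: 157.45 − 1.00×26.4920 = 130.9580.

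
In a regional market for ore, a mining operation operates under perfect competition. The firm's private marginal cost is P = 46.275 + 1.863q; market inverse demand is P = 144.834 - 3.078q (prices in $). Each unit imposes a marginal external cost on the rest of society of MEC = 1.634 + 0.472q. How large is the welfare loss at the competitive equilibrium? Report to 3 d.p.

DWL = $11.277

Market equilibrium (private): 46.275 + 1.863q = 144.834 - 3.078q → q_m = 19.9472.
Social marginal cost = private MC + MEC = 47.909 + 2.335q.
Set SMC = demand: 47.909 + 2.335q = 144.834 - 3.078q → q* = 17.9060.
The welfare-loss triangle has base |q_m − q*| and height MEC(q_m) (the vertical gap between SMC and demand is zero at q* and MEC at q_m).
DWL = ½ × 2.0412 × 11.0491 = 11.2767.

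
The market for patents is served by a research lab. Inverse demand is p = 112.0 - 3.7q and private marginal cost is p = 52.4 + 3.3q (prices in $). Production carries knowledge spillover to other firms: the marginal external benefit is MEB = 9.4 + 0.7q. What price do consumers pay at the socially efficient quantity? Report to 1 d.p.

Social marginal cost = private MC − MEB = 43.0 + 2.6q.
Set SMC = demand: 43.0 + 2.6q = 112.0 - 3.7q → q* = 10.9524.
Consumer price on the demand curve at q*: 112.0 − 3.7×10.9524 = 71.4761.

P = $71.5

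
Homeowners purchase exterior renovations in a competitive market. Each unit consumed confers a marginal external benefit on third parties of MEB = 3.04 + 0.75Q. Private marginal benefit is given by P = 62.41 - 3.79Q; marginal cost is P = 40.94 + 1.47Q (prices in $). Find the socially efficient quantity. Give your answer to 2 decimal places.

Social marginal benefit = demand + MEB = 65.45 - 3.04Q.
Set SMB = MC: 65.45 - 3.04Q = 40.94 + 1.47Q → Q* = 5.4346.

Q* = 5.43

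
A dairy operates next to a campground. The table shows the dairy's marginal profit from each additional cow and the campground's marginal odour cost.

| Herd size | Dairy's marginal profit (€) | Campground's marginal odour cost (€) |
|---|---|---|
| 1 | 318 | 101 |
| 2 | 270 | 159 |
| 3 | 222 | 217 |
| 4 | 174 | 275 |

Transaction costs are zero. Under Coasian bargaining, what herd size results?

3

Bargaining reaches the level where marginal profit last exceeds marginal odour cost.
That holds through level 3 (222 ≥ 217) but not at 4 (174 < 275).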